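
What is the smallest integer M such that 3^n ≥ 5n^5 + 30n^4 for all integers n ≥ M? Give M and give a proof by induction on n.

M = 14

At n = 13: 1594323 < 2713295, so the inequality fails and M ≥ 14. We prove 3^n ≥ 5n^5 + 30n^4 for all n ≥ 14.
Base step (n = 14): 3^n = 4782969 and 5n^5 + 30n^4 = 3841600, so 4782969 ≥ 3841600.
For the inductive step, assume it holds for an arbitrary k ≥ 14, so 3^k ≥ 5k^5 + 30k^4.
Then 3^(k + 1) = 3·(3^k) ≥ 3·(5k^5 + 30k^4).
Also, for k ≥ 14 we have 3·(5k^5 + 30k^4) ≥ 5(k+1)^5 + 30(k+1)^4, since 3·(5k^5 + 30k^4) − (5(k+1)^5 + 30(k+1)^4) = 10k^5 + 35k^4 - 170k^3 - 230k^2 - 145k - 35, which is nonnegative for all k ≥ 14.
Combining, 3^(k + 1) ≥ 5(k+1)^5 + 30(k+1)^4.
This completes the induction.
Hence the smallest such M is 14.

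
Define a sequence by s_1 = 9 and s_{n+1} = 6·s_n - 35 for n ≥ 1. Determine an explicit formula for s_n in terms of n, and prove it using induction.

Computing the first terms: s_1 = 9, s_2 = 19, s_3 = 79. This suggests s_n = 2·6^(n - 1) + 7.
When n = 1: the formula gives 9 = 9 = s_1.
Suppose the result is true for n = r, so s_r = 2·6^(r - 1) + 7.
Then s_{r+1} = 6·s_r - 35 = 6·(2·6^(r - 1) + 7) - 35 = 2·6^r + 7 = 2·6^((r+1) - 1) + 7,
which is the claimed formula at n = r+1.
By the principle of mathematical induction, the result holds for all n ≥ 1.

s_n = 2·6^(n - 1) + 7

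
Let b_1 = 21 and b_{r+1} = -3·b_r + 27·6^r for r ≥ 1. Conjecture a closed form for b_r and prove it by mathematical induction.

Computing the first terms: b_1 = 21, b_2 = 99, b_3 = 675. This suggests b_r = -(-3)^r + 3·6^r.
Base step (r = 1): the formula gives 21 = 21 = b_1.
For the inductive step, assume it holds for an arbitrary j ≥ 1, so b_j = -(-3)^j + 3·6^j.
Then b_{j+1} = -3·b_j + 27·6^j = -3·(-(-3)^j + 3·6^j) + 27·6^j = -(-3)^(j + 1) + 3·6^(j + 1),
which is the claimed formula at r = j+1.
By the principle of mathematical induction, the result holds for all r ≥ 1.

b_r = -(-3)^r + 3·6^r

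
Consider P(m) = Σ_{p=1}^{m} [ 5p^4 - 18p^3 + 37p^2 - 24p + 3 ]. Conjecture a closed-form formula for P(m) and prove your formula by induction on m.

P(m) = m(m^4 - 2m^3 + 5m^2 + 2m - 3)

We claim P(m) = m(m^4 - 2m^3 + 5m^2 + 2m - 3) for all m ≥ 1.
Base case (m = 1): P(1) = 3, and the closed form gives 3. They agree.
For the inductive step, assume it holds for an arbitrary p ≥ 1, so P(p) = p(p^4 - 2p^3 + 5p^2 + 2p - 3).
Then P(p+1) = P(p) + (5p^4 + 2p^3 + 13p^2 + 16p + 3) = (p(p^4 - 2p^3 + 5p^2 + 2p - 3)) + (5p^4 + 2p^3 + 13p^2 + 16p + 3).
Simplifying, P(p+1) = (p + 1)(p^4 + 2p^3 + 5p^2 + 10p + 3) = (p+1)((p+1)^4 - 2(p+1)^3 + 5(p+1)^2 + 2(p+1) - 3),
which is the closed form with m = p+1.
By induction, the statement is established for all m ≥ 1.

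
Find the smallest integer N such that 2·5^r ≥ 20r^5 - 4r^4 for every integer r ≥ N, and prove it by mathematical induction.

At r = 7: 156250 < 326536, so the inequality fails and N ≥ 8. We prove 2·5^r ≥ 20r^5 - 4r^4 for all r ≥ 8.
When r = 8: 2·5^r = 781250 and 20r^5 - 4r^4 = 638976, so 781250 ≥ 638976.
For the inductive step, assume it holds for an arbitrary p ≥ 8, so 2·5^p ≥ 20p^5 - 4p^4.
Then 2·5^(p + 1) = 5·(2·5^p) ≥ 5·(20p^5 - 4p^4).
Also, for p ≥ 8 we have 5·(20p^5 - 4p^4) ≥ 20(p+1)^5 - 4(p+1)^4, since 5·(20p^5 - 4p^4) − (20(p+1)^5 - 4(p+1)^4) = 80p^5 - 116p^4 - 184p^3 - 176p^2 - 84p - 16, which is nonnegative for all p ≥ 8.
Combining, 2·5^(p + 1) ≥ 20(p+1)^5 - 4(p+1)^4.
This completes the induction.
Hence the smallest such N is 8.

N = 8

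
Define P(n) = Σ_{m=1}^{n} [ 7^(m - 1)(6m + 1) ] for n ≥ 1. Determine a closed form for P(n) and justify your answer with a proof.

P(n) = 7^n·n

We claim P(n) = 7^n·n for all n ≥ 1.
For the base case n = 1: P(1) = 7, and the closed form gives 7. They agree.
For the inductive step, assume it holds for an arbitrary m ≥ 1, so P(m) = 7^m·m.
Then P(m+1) = P(m) + (7^m(6m + 7)) = (7^m·m) + (7^m(6m + 7)).
Simplifying, P(m+1) = 7^(m + 1)(m + 1) = 7^(m+1)·(m+1),
which is the closed form with n = m+1.
This completes the induction.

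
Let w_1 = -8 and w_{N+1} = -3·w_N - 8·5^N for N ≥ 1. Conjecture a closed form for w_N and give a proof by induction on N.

Computing the first terms: w_1 = -8, w_2 = -16, w_3 = -152. This suggests w_N = (-3)^N - 5^N.
When N = 1: the formula gives -8 = -8 = w_1.
Inductive step: assume the claim holds for N = j, so w_j = (-3)^j - 5^j.
Then w_{j+1} = -3·w_j - 8·5^j = -3·((-3)^j - 5^j) - 8·5^j = (-3)^(j + 1) - 5^(j + 1),
which is the claimed formula at N = j+1.
Hence, by induction on N, the claim holds for every N ≥ 1.

w_N = (-3)^N - 5^N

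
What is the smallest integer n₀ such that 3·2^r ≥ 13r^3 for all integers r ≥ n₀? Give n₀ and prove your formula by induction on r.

At r = 13: 24576 < 28561, so the inequality fails and n₀ ≥ 14. We prove 3·2^r ≥ 13r^3 for all r ≥ 14.
For the base case r = 14: 3·2^r = 49152 and 13r^3 = 35672, so 49152 ≥ 35672.
Inductive step: assume the claim holds for r = p, so 3·2^p ≥ 13p^3.
Then 3·2^(p + 1) = 2·(3·2^p) ≥ 2·(13p^3).
Also, for p ≥ 14 we have 2·(13p^3) ≥ 13(p+1)^3, since 2 ≥ (1 + 1/p)^3 for all p ≥ 14.
Combining, 3·2^(p + 1) ≥ 13(p+1)^3.
By the principle of mathematical induction, the result holds for all r ≥ 14.
Hence the smallest such n₀ is 14.

n₀ = 14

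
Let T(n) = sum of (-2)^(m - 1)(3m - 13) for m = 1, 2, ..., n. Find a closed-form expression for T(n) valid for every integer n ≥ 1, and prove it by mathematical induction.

T(n) = (-2)^n(-n + 4) - 4

We claim T(n) = (-2)^n(-n + 4) - 4 for all n ≥ 1.
Base step (n = 1): T(1) = -10, and the closed form gives -10. They agree.
Inductive step: suppose the statement holds for some m ≥ 1, so T(m) = (-2)^m(-m + 4) - 4.
Then T(m+1) = T(m) + ((-2)^m(3m - 10)) = ((-2)^m(-m + 4) - 4) + ((-2)^m(3m - 10)).
Simplifying, T(m+1) = 2(-2)^m·m - 6(-2)^m - 4 = (-2)^(m+1)(-(m+1) + 4) - 4,
which is the closed form with n = m+1.
Hence, by induction on n, the claim holds for every n ≥ 1.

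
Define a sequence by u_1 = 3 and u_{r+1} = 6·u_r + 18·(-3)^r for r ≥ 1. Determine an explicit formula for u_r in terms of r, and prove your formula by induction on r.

Computing the first terms: u_1 = 3, u_2 = -36, u_3 = -54. This suggests u_r = -2(-3)^r - 3·6^(r - 1).
Base step (r = 1): the formula gives 3 = 3 = u_1.
For the inductive step, assume it holds for an arbitrary p ≥ 1, so u_p = -2(-3)^p - 3·6^(p - 1).
Then u_{p+1} = 6·u_p + 18·(-3)^p = 6·(-2(-3)^p - 3·6^(p - 1)) + 18·(-3)^p = -2(-3)^(p + 1) - 3·6^p = -2(-3)^(p+1) - 3·6^((p+1) - 1),
which is the claimed formula at r = p+1.
By induction, the statement is established for all r ≥ 1.

u_r = -2(-3)^r - 3·6^(r - 1)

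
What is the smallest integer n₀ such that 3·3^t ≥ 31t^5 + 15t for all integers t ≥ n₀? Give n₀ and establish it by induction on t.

n₀ = 15

At t = 14: 14348907 < 16672754, so the inequality fails and n₀ ≥ 15. We prove 3·3^t ≥ 31t^5 + 15t for all t ≥ 15.
When t = 15: 3·3^t = 43046721 and 31t^5 + 15t = 23540850, so 43046721 ≥ 23540850.
For the inductive step, assume it holds for an arbitrary k ≥ 15, so 3·3^k ≥ 31k^5 + 15k.
Then 3·3^(k + 1) = 3·(3·3^k) ≥ 3·(31k^5 + 15k).
Also, for k ≥ 15 we have 3·(31k^5 + 15k) ≥ 31(k+1)^5 + 15(k+1), since 3·(31k^5 + 15k) − (31(k+1)^5 + 15(k+1)) = 62k^5 - 155k^4 - 310k^3 - 310k^2 - 125k - 46, which is nonnegative for all k ≥ 15.
Combining, 3·3^(k + 1) ≥ 31(k+1)^5 + 15(k+1).
This completes the induction.
Hence the smallest such n₀ is 15.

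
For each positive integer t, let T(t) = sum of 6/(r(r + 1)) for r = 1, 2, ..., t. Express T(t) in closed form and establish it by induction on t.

T(t) = 6t/(t + 1)

We claim T(t) = 6t/(t + 1) for all t ≥ 1.
Base case (t = 1): T(1) = 3, and the closed form gives 3. They agree.
Inductive step: assume the claim holds for t = r, so T(r) = 6r/(r + 1).
Then T(r+1) = T(r) + (6/((r + 1)(r + 2))) = (6r/(r + 1)) + (6/((r + 1)(r + 2))).
Simplifying, T(r+1) = 6(r + 1)/(r + 2) = 6(r+1)/((r+1) + 1),
which is the closed form with t = r+1.
Hence, by induction on t, the claim holds for every t ≥ 1.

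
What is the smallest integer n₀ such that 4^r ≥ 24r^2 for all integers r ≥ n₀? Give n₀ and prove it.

At r = 4: 256 < 384, so the inequality fails and n₀ ≥ 5. We prove 4^r ≥ 24r^2 for all r ≥ 5.
When r = 5: 4^r = 1024 and 24r^2 = 600, so 1024 ≥ 600.
Inductive step: assume the claim holds for r = m, so 4^m ≥ 24m^2.
Then 4^(m + 1) = 4·(4^m) ≥ 4·(24m^2).
Also, for m ≥ 5 we have 4·(24m^2) ≥ 24(m+1)^2, since 4 ≥ (1 + 1/m)^2 for all m ≥ 5.
Combining, 4^(m + 1) ≥ 24(m+1)^2.
By induction, the statement is established for all r ≥ 5.
Hence the smallest such n₀ is 5.

n₀ = 5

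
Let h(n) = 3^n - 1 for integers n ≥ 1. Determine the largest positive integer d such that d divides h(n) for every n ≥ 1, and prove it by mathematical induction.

d = 2

Computing the first values: h(1) = 2 and h(2) = 8; gcd(2, 8) = 2, so d ≤ 2.
We prove 2 | 3^n - 1 for all n ≥ 1 by induction on n.
When n = 1: h(1) = 2 = 2·(1), so 2 | h(1).
For the inductive step, assume it holds for an arbitrary m ≥ 1, i.e. 2 | h(m). Then
3^{m+1} − 1^{m+1} = 3·3^m − 1·1^m = 3·(3^m − 1^m) + (2)·1^m. The first term is divisible by 2 by the inductive hypothesis, and the second term (2)·1^m is divisible by 2 since 2 | 2. Hence 2 | h(m+1).
This completes the induction.
Therefore the largest such d is 2.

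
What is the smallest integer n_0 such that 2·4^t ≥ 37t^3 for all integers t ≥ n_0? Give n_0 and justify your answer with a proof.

At t = 5: 2048 < 4625, so the inequality fails and n_0 ≥ 6. We prove 2·4^t ≥ 37t^3 for all t ≥ 6.
For the base case t = 6: 2·4^t = 8192 and 37t^3 = 7992, so 8192 ≥ 7992.
For the inductive step, assume it holds for an arbitrary p ≥ 6, so 2·4^p ≥ 37p^3.
Then 2·4^(p + 1) = 4·(2·4^p) ≥ 4·(37p^3).
Also, for p ≥ 6 we have 4·(37p^3) ≥ 37(p+1)^3, since 4 ≥ (1 + 1/p)^3 for all p ≥ 6.
Combining, 2·4^(p + 1) ≥ 37(p+1)^3.
Hence, by induction on t, the claim holds for every t ≥ 6.
Hence the smallest such n_0 is 6.

n_0 = 6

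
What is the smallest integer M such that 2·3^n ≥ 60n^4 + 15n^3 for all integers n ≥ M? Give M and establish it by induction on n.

M = 13

At n = 12: 1062882 < 1270080, so the inequality fails and M ≥ 13. We prove 2·3^n ≥ 60n^4 + 15n^3 for all n ≥ 13.
Base case (n = 13): 2·3^n = 3188646 and 60n^4 + 15n^3 = 1746615, so 3188646 ≥ 1746615.
Suppose the result is true for n = i, so 2·3^i ≥ 60i^4 + 15i^3.
Then 2·3^(i + 1) = 3·(2·3^i) ≥ 3·(60i^4 + 15i^3).
Also, for i ≥ 13 we have 3·(60i^4 + 15i^3) ≥ 60(i+1)^4 + 15(i+1)^3, since 3·(60i^4 + 15i^3) − (60(i+1)^4 + 15(i+1)^3) = 120i^4 - 210i^3 - 405i^2 - 285i - 75, which is nonnegative for all i ≥ 13.
Combining, 2·3^(i + 1) ≥ 60(i+1)^4 + 15(i+1)^3.
By the principle of mathematical induction, the result holds for all n ≥ 13.
Hence the smallest such M is 13.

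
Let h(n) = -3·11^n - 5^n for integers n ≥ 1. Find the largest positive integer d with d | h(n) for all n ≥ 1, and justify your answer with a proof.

Computing the first values: h(1) = -38 and h(2) = -388; gcd(-38, -388) = 2, so d ≤ 2.
We prove 2 | -3·11^n - 5^n for all n ≥ 1 by induction on n.
When n = 1: h(1) = -38 = 2·(-19), so 2 | h(1).
Inductive step: assume the claim holds for n = j, i.e. 2 | h(j). Then
h(j+1) − 11·h(j) = (-3·11^(j+1) - 5^(j+1)) − 11·(-3·11^j - 5^j) = (-1)·5^j·(5 − 11) = (6)·5^j. Since 2 | h(j) by the inductive hypothesis, 2 | 11·h(j); and 2 | 6 since 6 = 2·3. Therefore 2 | h(j+1).
Hence, by induction on n, the claim holds for every n ≥ 1.
Therefore the largest such d is 2.

d = 2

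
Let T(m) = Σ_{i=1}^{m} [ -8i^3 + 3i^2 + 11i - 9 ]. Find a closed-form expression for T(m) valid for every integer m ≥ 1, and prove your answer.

T(m) = -m(2m^3 + 3m^2 - 5m + 3)

We claim T(m) = -m(2m^3 + 3m^2 - 5m + 3) for all m ≥ 1.
For the base case m = 1: T(1) = -3, and the closed form gives -3. They agree.
Suppose the result is true for m = i, so T(i) = i(-2i^3 - 3i^2 + 5i - 3).
Then T(i+1) = T(i) + (-8i^3 - 21i^2 - 7i - 3) = (i(-2i^3 - 3i^2 + 5i - 3)) + (-8i^3 - 21i^2 - 7i - 3).
Simplifying, T(i+1) = -(i + 1)(2i^3 + 9i^2 + 7i + 3) = -(i+1)(2(i+1)^3 + 3(i+1)^2 - 5(i+1) + 3),
which is the closed form with m = i+1.
By the principle of mathematical induction, the result holds for all m ≥ 1.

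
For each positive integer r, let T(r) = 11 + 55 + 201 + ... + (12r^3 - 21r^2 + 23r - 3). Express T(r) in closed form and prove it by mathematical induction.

We claim T(r) = r(3r^3 - r^2 + 4r + 5) for all r ≥ 1.
For the base case r = 1: T(1) = 11, and the closed form gives 11. They agree.
Inductive step: assume the claim holds for r = k, so T(k) = k(3k^3 - k^2 + 4k + 5).
Then T(k+1) = T(k) + (12k^3 + 15k^2 + 17k + 11) = (k(3k^3 - k^2 + 4k + 5)) + (12k^3 + 15k^2 + 17k + 11).
Simplifying, T(k+1) = (k + 1)(3k^3 + 8k^2 + 11k + 11) = (k+1)(3(k+1)^3 - (k+1)^2 + 4(k+1) + 5),
which is the closed form with r = k+1.
By induction, the statement is established for all r ≥ 1.

T(r) = r(3r^3 - r^2 + 4r + 5)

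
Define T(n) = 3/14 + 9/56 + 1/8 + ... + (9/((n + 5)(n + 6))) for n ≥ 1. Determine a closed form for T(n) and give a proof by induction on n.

We claim T(n) = 3n/(2(n + 6)) for all n ≥ 1.
Base case (n = 1): T(1) = 3/14, and the closed form gives 3/14. They agree.
Inductive step: assume the claim holds for n = j, so T(j) = 3j/(2(j + 6)).
Then T(j+1) = T(j) + (9/((j + 6)(j + 7))) = (3j/(2(j + 6))) + (9/((j + 6)(j + 7))).
Simplifying, T(j+1) = 3(j + 1)/(2(j + 7)) = 3(j+1)/(2((j+1) + 6)),
which is the closed form with n = j+1.
By induction, the statement is established for all n ≥ 1.

T(n) = 3n/(2(n + 6))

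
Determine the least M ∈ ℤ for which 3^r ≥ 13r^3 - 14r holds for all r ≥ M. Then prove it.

At r = 7: 2187 < 4361, so the inequality fails and M ≥ 8. We prove 3^r ≥ 13r^3 - 14r for all r ≥ 8.
For the base case r = 8: 3^r = 6561 and 13r^3 - 14r = 6544, so 6561 ≥ 6544.
Inductive step: assume the claim holds for r = p, so 3^p ≥ 13p^3 - 14p.
Then 3^(p + 1) = 3·(3^p) ≥ 3·(13p^3 - 14p).
Also, for p ≥ 8 we have 3·(13p^3 - 14p) ≥ 13(p+1)^3 - 14(p+1), since 3·(13p^3 - 14p) − (13(p+1)^3 - 14(p+1)) = 26p^3 - 39p^2 - 67p + 1, which is nonnegative for all p ≥ 8.
Combining, 3^(p + 1) ≥ 13(p+1)^3 - 14(p+1).
By the principle of mathematical induction, the result holds for all r ≥ 8.
Hence the smallest such M is 8.

M = 8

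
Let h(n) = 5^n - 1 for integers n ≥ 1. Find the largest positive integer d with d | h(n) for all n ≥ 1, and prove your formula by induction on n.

Computing the first values: h(1) = 4 and h(2) = 24; gcd(4, 24) = 4, so d ≤ 4.
We prove 4 | 5^n - 1 for all n ≥ 1 by induction on n.
When n = 1: h(1) = 4 = 4·(1), so 4 | h(1).
Inductive step: assume the claim holds for n = i, i.e. 4 | h(i). Then
5^{i+1} − 1^{i+1} = 5·5^i − 1·1^i = 5·(5^i − 1^i) + (4)·1^i. The first term is divisible by 4 by the inductive hypothesis, and the second term (4)·1^i is divisible by 4 since 4 | 4. Hence 4 | h(i+1).
This completes the induction.
Therefore the largest such d is 4.

d = 4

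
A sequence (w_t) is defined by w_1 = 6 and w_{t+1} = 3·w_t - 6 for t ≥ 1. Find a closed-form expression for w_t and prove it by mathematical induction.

Computing the first terms: w_1 = 6, w_2 = 12, w_3 = 30. This suggests w_t = 3^t + 3.
When t = 1: the formula gives 6 = 6 = w_1.
Suppose the result is true for t = m, so w_m = 3^m + 3.
Then w_{m+1} = 3·w_m - 6 = 3·(3^m + 3) - 6 = 3^(m + 1) + 3,
which is the claimed formula at t = m+1.
Hence, by induction on t, the claim holds for every t ≥ 1.

w_t = 3^t + 3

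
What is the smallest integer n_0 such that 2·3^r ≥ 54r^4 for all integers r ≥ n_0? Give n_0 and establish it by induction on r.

n_0 = 13

At r = 12: 1062882 < 1119744, so the inequality fails and n_0 ≥ 13. We prove 2·3^r ≥ 54r^4 for all r ≥ 13.
For the base case r = 13: 2·3^r = 3188646 and 54r^4 = 1542294, so 3188646 ≥ 1542294.
Suppose the result is true for r = m, so 2·3^m ≥ 54m^4.
Then 2·3^(m + 1) = 3·(2·3^m) ≥ 3·(54m^4).
Also, for m ≥ 13 we have 3·(54m^4) ≥ 54(m+1)^4, since 3 ≥ (1 + 1/m)^4 for all m ≥ 13.
Combining, 2·3^(m + 1) ≥ 54(m+1)^4.
Hence, by induction on r, the claim holds for every r ≥ 13.
Hence the smallest such n_0 is 13.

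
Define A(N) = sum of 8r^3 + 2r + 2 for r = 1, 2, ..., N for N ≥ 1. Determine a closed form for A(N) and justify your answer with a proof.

A(N) = N(2N^3 + 4N^2 + 3N + 3)

We claim A(N) = N(2N^3 + 4N^2 + 3N + 3) for all N ≥ 1.
Base step (N = 1): A(1) = 12, and the closed form gives 12. They agree.
Inductive step: assume the claim holds for N = r, so A(r) = r(2r^3 + 4r^2 + 3r + 3).
Then A(r+1) = A(r) + (2r + 8(r + 1)^3 + 4) = (r(2r^3 + 4r^2 + 3r + 3)) + (2r + 8(r + 1)^3 + 4).
Simplifying, A(r+1) = (r + 1)(2r^3 + 10r^2 + 17r + 12) = (r+1)(2(r+1)^3 + 4(r+1)^2 + 3(r+1) + 3),
which is the closed form with N = r+1.
Hence, by induction on N, the claim holds for every N ≥ 1.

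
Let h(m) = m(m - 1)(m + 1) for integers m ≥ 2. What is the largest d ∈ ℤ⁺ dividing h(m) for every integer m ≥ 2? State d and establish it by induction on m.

Computing the first values: h(2) = 6 and h(3) = 24; gcd(6, 24) = 6, so d ≤ 6.
We prove 6 | m(m - 1)(m + 1) for all m ≥ 2 by induction on m.
Base step (m = 2): h(2) = 6 = 6·(1), so 6 | h(2).
Inductive step: suppose the statement holds for some i ≥ 2, i.e. 6 | h(i). Then
h(i+1) − h(i) = i·(i+1)·(i+2) − (i-1)·i·(i+1) = i·(i+1)·[(i+2) − (i-1)] = 3·i·(i+1). The product of 2 consecutive integers is divisible by (2)! = 2, so h(i+1) − h(i) is divisible by 3·2 = 6. By the inductive hypothesis 6 | h(i), hence 6 | h(i+1).
By the principle of mathematical induction, the result holds for all m ≥ 2.
Therefore the largest such d is 6.

d = 6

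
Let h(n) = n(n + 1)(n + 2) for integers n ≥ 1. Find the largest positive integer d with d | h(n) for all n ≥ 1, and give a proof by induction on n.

d = 6

Computing the first values: h(1) = 6 and h(2) = 24; gcd(6, 24) = 6, so d ≤ 6.
We prove 6 | n(n + 1)(n + 2) for all n ≥ 1 by induction on n.
Base case (n = 1): h(1) = 6 = 6·(1), so 6 | h(1).
For the inductive step, assume it holds for an arbitrary i ≥ 1, i.e. 6 | h(i). Then
h(i+1) − h(i) = (i+1)·(i+2)·(i+3) − i·(i+1)·(i+2) = (i+1)·(i+2)·[(i+3) − i] = 3·(i+1)·(i+2). The product of 2 consecutive integers is divisible by (2)! = 2, so h(i+1) − h(i) is divisible by 3·2 = 6. By the inductive hypothesis 6 | h(i), hence 6 | h(i+1).
By induction, the statement is established for all n ≥ 1.
Therefore the largest such d is 6.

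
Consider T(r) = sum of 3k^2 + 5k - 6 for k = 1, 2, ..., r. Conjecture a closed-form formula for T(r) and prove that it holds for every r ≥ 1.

T(r) = r(r^2 + 4r - 3)

We claim T(r) = r(r^2 + 4r - 3) for all r ≥ 1.
When r = 1: T(1) = 2, and the closed form gives 2. They agree.
Inductive step: suppose the statement holds for some k ≥ 1, so T(k) = k(k^2 + 4k - 3).
Then T(k+1) = T(k) + (3k^2 + 11k + 2) = (k(k^2 + 4k - 3)) + (3k^2 + 11k + 2).
Simplifying, T(k+1) = (k + 1)(k^2 + 6k + 2) = (k+1)((k+1)^2 + 4(k+1) - 3),
which is the closed form with r = k+1.
Hence, by induction on r, the claim holds for every r ≥ 1.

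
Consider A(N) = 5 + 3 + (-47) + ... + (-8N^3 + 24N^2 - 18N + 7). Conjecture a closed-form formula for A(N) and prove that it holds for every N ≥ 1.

We claim A(N) = -N(2N^3 - 4N^2 - N - 2) for all N ≥ 1.
Base step (N = 1): A(1) = 5, and the closed form gives 5. They agree.
Inductive step: suppose the statement holds for some r ≥ 1, so A(r) = r(-2r^3 + 4r^2 + r + 2).
Then A(r+1) = A(r) + (-8r^3 + 6r + 5) = (r(-2r^3 + 4r^2 + r + 2)) + (-8r^3 + 6r + 5).
Simplifying, A(r+1) = -(r + 1)(2r^3 + 2r^2 - 3r - 5) = -(r+1)(2(r+1)^3 - 4(r+1)^2 - (r+1) - 2),
which is the closed form with N = r+1.
By induction, the statement is established for all N ≥ 1.

A(N) = -N(2N^3 - 4N^2 - N - 2)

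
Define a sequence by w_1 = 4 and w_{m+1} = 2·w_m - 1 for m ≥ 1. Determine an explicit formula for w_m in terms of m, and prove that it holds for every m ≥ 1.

Computing the first terms: w_1 = 4, w_2 = 7, w_3 = 13. This suggests w_m = 3·2^(m - 1) + 1.
Base step (m = 1): the formula gives 4 = 4 = w_1.
Inductive step: suppose the statement holds for some r ≥ 1, so w_r = 3·2^(r - 1) + 1.
Then w_{r+1} = 2·w_r - 1 = 2·(3·2^(r - 1) + 1) - 1 = 3·2^r + 1 = 3·2^((r+1) - 1) + 1,
which is the claimed formula at m = r+1.
By induction, the statement is established for all m ≥ 1.

w_m = 3·2^(m - 1) + 1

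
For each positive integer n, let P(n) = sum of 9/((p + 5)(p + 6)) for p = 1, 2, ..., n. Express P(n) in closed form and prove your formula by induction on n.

We claim P(n) = 3n/(2(n + 6)) for all n ≥ 1.
When n = 1: P(1) = 3/14, and the closed form gives 3/14. They agree.
For the inductive step, assume it holds for an arbitrary p ≥ 1, so P(p) = 3p/(2(p + 6)).
Then P(p+1) = P(p) + (9/((p + 6)(p + 7))) = (3p/(2(p + 6))) + (9/((p + 6)(p + 7))).
Simplifying, P(p+1) = 3(p + 1)/(2(p + 7)) = 3(p+1)/(2((p+1) + 6)),
which is the closed form with n = p+1.
This completes the induction.

P(n) = 3n/(2(n + 6))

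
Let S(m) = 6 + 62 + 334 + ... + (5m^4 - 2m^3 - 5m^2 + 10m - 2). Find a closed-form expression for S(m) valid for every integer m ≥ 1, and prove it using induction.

We claim S(m) = m(m^4 + 2m^3 - m^2 + 2m + 2) for all m ≥ 1.
When m = 1: S(1) = 6, and the closed form gives 6. They agree.
Suppose the result is true for m = k, so S(k) = k(k^4 + 2k^3 - k^2 + 2k + 2).
Then S(k+1) = S(k) + (5k^4 + 18k^3 + 19k^2 + 14k + 6) = (k(k^4 + 2k^3 - k^2 + 2k + 2)) + (5k^4 + 18k^3 + 19k^2 + 14k + 6).
Simplifying, S(k+1) = (k + 1)(k^4 + 6k^3 + 11k^2 + 10k + 6) = (k+1)((k+1)^4 + 2(k+1)^3 - (k+1)^2 + 2(k+1) + 2),
which is the closed form with m = k+1.
This completes the induction.

S(m) = m(m^4 + 2m^3 - m^2 + 2m + 2)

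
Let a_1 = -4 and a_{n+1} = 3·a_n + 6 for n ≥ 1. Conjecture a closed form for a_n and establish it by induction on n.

a_n = -3^(n - 1) - 3

Computing the first terms: a_1 = -4, a_2 = -6, a_3 = -12. This suggests a_n = -3^(n - 1) - 3.
Base step (n = 1): the formula gives -4 = -4 = a_1.
Suppose the result is true for n = r, so a_r = -3^(r - 1) - 3.
Then a_{r+1} = 3·a_r + 6 = 3·(-3^(r - 1) - 3) + 6 = -3^r - 3 = -3^((r+1) - 1) - 3,
which is the claimed formula at n = r+1.
This completes the induction.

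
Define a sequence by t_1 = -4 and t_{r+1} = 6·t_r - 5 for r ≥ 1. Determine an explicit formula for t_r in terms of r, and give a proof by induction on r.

t_r = -5·6^(r - 1) + 1

Computing the first terms: t_1 = -4, t_2 = -29, t_3 = -179. This suggests t_r = -5·6^(r - 1) + 1.
Base case (r = 1): the formula gives -4 = -4 = t_1.
Inductive step: assume the claim holds for r = i, so t_i = -5·6^(i - 1) + 1.
Then t_{i+1} = 6·t_i - 5 = 6·(-5·6^(i - 1) + 1) - 5 = -5·6^i + 1 = -5·6^((i+1) - 1) + 1,
which is the claimed formula at r = i+1.
This completes the induction.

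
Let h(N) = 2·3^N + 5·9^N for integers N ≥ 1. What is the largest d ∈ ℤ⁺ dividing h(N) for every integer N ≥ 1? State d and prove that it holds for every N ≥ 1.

Computing the first values: h(1) = 51 and h(2) = 423; gcd(51, 423) = 3, so d ≤ 3.
We prove 3 | 2·3^N + 5·9^N for all N ≥ 1 by induction on N.
Base case (N = 1): h(1) = 51 = 3·(17), so 3 | h(1).
Inductive step: suppose the statement holds for some i ≥ 1, i.e. 3 | h(i). Then
h(i+1) − 9·h(i) = (2·3^(i+1) + 5·9^(i+1)) − 9·(2·3^i + 5·9^i) = (2)·3^i·(3 − 9) = (-12)·3^i. Since 3 | h(i) by the inductive hypothesis, 3 | 9·h(i); and 3 | -12 since -12 = 3·-4. Therefore 3 | h(i+1).
This completes the induction.
Therefore the largest such d is 3.

d = 3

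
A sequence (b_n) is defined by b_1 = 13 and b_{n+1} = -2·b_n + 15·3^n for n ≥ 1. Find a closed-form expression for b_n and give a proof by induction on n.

b_n = (-2)^(n + 1) + 3^(n + 1)

Computing the first terms: b_1 = 13, b_2 = 19, b_3 = 97. This suggests b_n = (-2)^(n + 1) + 3^(n + 1).
Base case (n = 1): the formula gives 13 = 13 = b_1.
Inductive step: assume the claim holds for n = i, so b_i = (-2)^(i + 1) + 3^(i + 1).
Then b_{i+1} = -2·b_i + 15·3^i = -2·((-2)^(i + 1) + 3^(i + 1)) + 15·3^i = (-2)^(i + 2) + 3^(i + 2) = (-2)^((i+1) + 1) + 3^((i+1) + 1),
which is the claimed formula at n = i+1.
Hence, by induction on n, the claim holds for every n ≥ 1.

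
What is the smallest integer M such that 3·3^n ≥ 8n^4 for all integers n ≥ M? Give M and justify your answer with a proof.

M = 9

At n = 8: 19683 < 32768, so the inequality fails and M ≥ 9. We prove 3·3^n ≥ 8n^4 for all n ≥ 9.
Base case (n = 9): 3·3^n = 59049 and 8n^4 = 52488, so 59049 ≥ 52488.
Inductive step: assume the claim holds for n = i, so 3·3^i ≥ 8i^4.
Then 3·3^(i + 1) = 3·(3·3^i) ≥ 3·(8i^4).
Also, for i ≥ 9 we have 3·(8i^4) ≥ 8(i+1)^4, since 3 ≥ (1 + 1/i)^4 for all i ≥ 9.
Combining, 3·3^(i + 1) ≥ 8(i+1)^4.
By the principle of mathematical induction, the result holds for all n ≥ 9.
Hence the smallest such M is 9.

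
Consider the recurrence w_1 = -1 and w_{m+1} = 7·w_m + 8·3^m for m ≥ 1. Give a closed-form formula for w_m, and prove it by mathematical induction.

Computing the first terms: w_1 = -1, w_2 = 17, w_3 = 191. This suggests w_m = -2·3^m + 5·7^(m - 1).
For the base case m = 1: the formula gives -1 = -1 = w_1.
For the inductive step, assume it holds for an arbitrary p ≥ 1, so w_p = -2·3^p + 5·7^(p - 1).
Then w_{p+1} = 7·w_p + 8·3^p = 7·(-2·3^p + 5·7^(p - 1)) + 8·3^p = -2·3^(p + 1) + 5·7^p = -2·3^(p+1) + 5·7^((p+1) - 1),
which is the claimed formula at m = p+1.
Hence, by induction on m, the claim holds for every m ≥ 1.

w_m = -2·3^m + 5·7^(m - 1)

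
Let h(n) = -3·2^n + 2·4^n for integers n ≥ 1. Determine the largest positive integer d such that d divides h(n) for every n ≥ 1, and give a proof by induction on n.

Computing the first values: h(1) = 2 and h(2) = 20; gcd(2, 20) = 2, so d ≤ 2.
We prove 2 | -3·2^n + 2·4^n for all n ≥ 1 by induction on n.
Base case (n = 1): h(1) = 2 = 2·(1), so 2 | h(1).
Inductive step: suppose the statement holds for some i ≥ 1, i.e. 2 | h(i). Then
h(i+1) − 4·h(i) = (-3·2^(i+1) + 2·4^(i+1)) − 4·(-3·2^i + 2·4^i) = (-3)·2^i·(2 − 4) = (6)·2^i. Since 2 | h(i) by the inductive hypothesis, 2 | 4·h(i); and 2 | 6 since 6 = 2·3. Therefore 2 | h(i+1).
By induction, the statement is established for all n ≥ 1.
Therefore the largest such d is 2.

d = 2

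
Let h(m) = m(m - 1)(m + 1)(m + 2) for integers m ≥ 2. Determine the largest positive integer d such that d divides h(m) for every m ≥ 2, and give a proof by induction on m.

d = 24

Computing the first values: h(2) = 24 and h(3) = 120; gcd(24, 120) = 24, so d ≤ 24.
We prove 24 | m(m - 1)(m + 1)(m + 2) for all m ≥ 2 by induction on m.
Base case (m = 2): h(2) = 24 = 24·(1), so 24 | h(2).
For the inductive step, assume it holds for an arbitrary i ≥ 2, i.e. 24 | h(i). Then
h(i+1) − h(i) = i·(i+1)·(i+2)·(i+3) − (i-1)·i·(i+1)·(i+2) = i·(i+1)·(i+2)·[(i+3) − (i-1)] = 4·i·(i+1)·(i+2). The product of 3 consecutive integers is divisible by (3)! = 6, so h(i+1) − h(i) is divisible by 4·6 = 24. By the inductive hypothesis 24 | h(i), hence 24 | h(i+1).
This completes the induction.
Therefore the largest such d is 24.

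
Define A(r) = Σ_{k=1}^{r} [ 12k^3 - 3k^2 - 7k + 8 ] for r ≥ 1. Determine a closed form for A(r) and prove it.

A(r) = r(3r^3 + 5r^2 - 2r + 4)

We claim A(r) = r(3r^3 + 5r^2 - 2r + 4) for all r ≥ 1.
When r = 1: A(1) = 10, and the closed form gives 10. They agree.
For the inductive step, assume it holds for an arbitrary k ≥ 1, so A(k) = k(3k^3 + 5k^2 - 2k + 4).
Then A(k+1) = A(k) + (12k^3 + 33k^2 + 23k + 10) = (k(3k^3 + 5k^2 - 2k + 4)) + (12k^3 + 33k^2 + 23k + 10).
Simplifying, A(k+1) = (k + 1)(3k^3 + 14k^2 + 17k + 10) = (k+1)(3(k+1)^3 + 5(k+1)^2 - 2(k+1) + 4),
which is the closed form with r = k+1.
Hence, by induction on r, the claim holds for every r ≥ 1.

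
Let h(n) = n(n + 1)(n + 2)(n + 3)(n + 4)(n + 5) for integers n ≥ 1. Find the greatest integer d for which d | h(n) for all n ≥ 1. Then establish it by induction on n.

d = 720

Computing the first values: h(1) = 720 and h(2) = 5040; gcd(720, 5040) = 720, so d ≤ 720.
We prove 720 | n(n + 1)(n + 2)(n + 3)(n + 4)(n + 5) for all n ≥ 1 by induction on n.
Base case (n = 1): h(1) = 720 = 720·(1), so 720 | h(1).
Inductive step: assume the claim holds for n = j, i.e. 720 | h(j). Then
h(j+1) − h(j) = (j+1)·(j+2)·(j+3)·(j+4)·(j+5)·(j+6) − j·(j+1)·(j+2)·(j+3)·(j+4)·(j+5) = (j+1)·(j+2)·(j+3)·(j+4)·(j+5)·[(j+6) − j] = 6·(j+1)·(j+2)·(j+3)·(j+4)·(j+5). The product of 5 consecutive integers is divisible by (5)! = 120, so h(j+1) − h(j) is divisible by 6·120 = 720. By the inductive hypothesis 720 | h(j), hence 720 | h(j+1).
By the principle of mathematical induction, the result holds for all n ≥ 1.
Therefore the largest such d is 720.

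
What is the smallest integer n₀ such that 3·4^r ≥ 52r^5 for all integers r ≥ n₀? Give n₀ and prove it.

n₀ = 11

At r = 10: 3145728 < 5200000, so the inequality fails and n₀ ≥ 11. We prove 3·4^r ≥ 52r^5 for all r ≥ 11.
When r = 11: 3·4^r = 12582912 and 52r^5 = 8374652, so 12582912 ≥ 8374652.
Inductive step: assume the claim holds for r = k, so 3·4^k ≥ 52k^5.
Then 3·4^(k + 1) = 4·(3·4^k) ≥ 4·(52k^5).
Also, for k ≥ 11 we have 4·(52k^5) ≥ 52(k+1)^5, since 4 ≥ (1 + 1/k)^5 for all k ≥ 11.
Combining, 3·4^(k + 1) ≥ 52(k+1)^5.
This completes the induction.
Hence the smallest such n₀ is 11.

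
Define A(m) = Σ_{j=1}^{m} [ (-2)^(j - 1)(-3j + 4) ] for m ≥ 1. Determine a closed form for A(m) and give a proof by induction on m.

We claim A(m) = (-2)^m(m - 1) + 1 for all m ≥ 1.
For the base case m = 1: A(1) = 1, and the closed form gives 1. They agree.
Inductive step: assume the claim holds for m = j, so A(j) = (-2)^j(j - 1) + 1.
Then A(j+1) = A(j) + ((-2)^j(-3j + 1)) = ((-2)^j(j - 1) + 1) + ((-2)^j(-3j + 1)).
Simplifying, A(j+1) = (-2)^(j + 1)j + 1 = (-2)^(j+1)((j+1) - 1) + 1,
which is the closed form with m = j+1.
This completes the induction.

A(m) = (-2)^m(m - 1) + 1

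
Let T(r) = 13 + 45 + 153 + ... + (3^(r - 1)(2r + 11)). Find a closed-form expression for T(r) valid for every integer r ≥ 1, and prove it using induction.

T(r) = 3^r(r + 5) - 5

We claim T(r) = 3^r(r + 5) - 5 for all r ≥ 1.
Base case (r = 1): T(1) = 13, and the closed form gives 13. They agree.
Inductive step: assume the claim holds for r = k, so T(k) = 3^k(k + 5) - 5.
Then T(k+1) = T(k) + (3^k(2k + 13)) = (3^k(k + 5) - 5) + (3^k(2k + 13)).
Simplifying, T(k+1) = 3·3^k·k + 18·3^k - 5 = 3^(k+1)((k+1) + 5) - 5,
which is the closed form with r = k+1.
Hence, by induction on r, the claim holds for every r ≥ 1.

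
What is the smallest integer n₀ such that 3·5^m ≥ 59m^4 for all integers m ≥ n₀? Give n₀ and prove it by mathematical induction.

At m = 6: 46875 < 76464, so the inequality fails and n₀ ≥ 7. We prove 3·5^m ≥ 59m^4 for all m ≥ 7.
When m = 7: 3·5^m = 234375 and 59m^4 = 141659, so 234375 ≥ 141659.
Suppose the result is true for m = i, so 3·5^i ≥ 59i^4.
Then 3·5^(i + 1) = 5·(3·5^i) ≥ 5·(59i^4).
Also, for i ≥ 7 we have 5·(59i^4) ≥ 59(i+1)^4, since 5 ≥ (1 + 1/i)^4 for all i ≥ 7.
Combining, 3·5^(i + 1) ≥ 59(i+1)^4.
Hence, by induction on m, the claim holds for every m ≥ 7.
Hence the smallest such n₀ is 7.

n₀ = 7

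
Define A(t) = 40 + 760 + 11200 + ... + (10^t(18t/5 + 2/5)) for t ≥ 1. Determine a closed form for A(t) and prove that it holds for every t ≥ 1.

A(t) = 4·10^t·t

We claim A(t) = 4·10^t·t for all t ≥ 1.
When t = 1: A(1) = 40, and the closed form gives 40. They agree.
For the inductive step, assume it holds for an arbitrary i ≥ 1, so A(i) = 4·10^i·i.
Then A(i+1) = A(i) + (10^i(36i + 40)) = (4·10^i·i) + (10^i(36i + 40)).
Simplifying, A(i+1) = 40·10^i(i + 1) = 4·10^(i+1)·(i+1),
which is the closed form with t = i+1.
This completes the induction.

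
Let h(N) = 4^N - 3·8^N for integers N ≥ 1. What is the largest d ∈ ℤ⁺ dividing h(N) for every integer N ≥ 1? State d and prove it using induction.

d = 4

Computing the first values: h(1) = -20 and h(2) = -176; gcd(-20, -176) = 4, so d ≤ 4.
We prove 4 | 4^N - 3·8^N for all N ≥ 1 by induction on N.
When N = 1: h(1) = -20 = 4·(-5), so 4 | h(1).
Inductive step: assume the claim holds for N = j, i.e. 4 | h(j). Then
h(j+1) − 8·h(j) = (4^(j+1) - 3·8^(j+1)) − 8·(4^j - 3·8^j) = (1)·4^j·(4 − 8) = (-4)·4^j. Since 4 | h(j) by the inductive hypothesis, 4 | 8·h(j); and 4 | -4 since -4 = 4·-1. Therefore 4 | h(j+1).
By induction, the statement is established for all N ≥ 1.
Therefore the largest such d is 4.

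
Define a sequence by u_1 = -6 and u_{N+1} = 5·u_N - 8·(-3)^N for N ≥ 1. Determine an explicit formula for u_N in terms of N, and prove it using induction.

Computing the first terms: u_1 = -6, u_2 = -6, u_3 = -102. This suggests u_N = (-3)^N - 3·5^(N - 1).
Base step (N = 1): the formula gives -6 = -6 = u_1.
Inductive step: assume the claim holds for N = k, so u_k = (-3)^k - 3·5^(k - 1).
Then u_{k+1} = 5·u_k - 8·(-3)^k = 5·((-3)^k - 3·5^(k - 1)) - 8·(-3)^k = (-3)^(k + 1) - 3·5^k = (-3)^(k+1) - 3·5^((k+1) - 1),
which is the claimed formula at N = k+1.
This completes the induction.

u_N = (-3)^N - 3·5^(N - 1)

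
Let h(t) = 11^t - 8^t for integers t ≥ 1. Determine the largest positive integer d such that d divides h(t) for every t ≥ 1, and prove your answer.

Computing the first values: h(1) = 3 and h(2) = 57; gcd(3, 57) = 3, so d ≤ 3.
We prove 3 | 11^t - 8^t for all t ≥ 1 by induction on t.
For the base case t = 1: h(1) = 3 = 3·(1), so 3 | h(1).
For the inductive step, assume it holds for an arbitrary p ≥ 1, i.e. 3 | h(p). Then
11^{p+1} − 8^{p+1} = 11·11^p − 8·8^p = 11·(11^p − 8^p) + (3)·8^p. The first term is divisible by 3 by the inductive hypothesis, and the second term (3)·8^p is divisible by 3 since 3 | 3. Hence 3 | h(p+1).
By the principle of mathematical induction, the result holds for all t ≥ 1.
Therefore the largest such d is 3.

d = 3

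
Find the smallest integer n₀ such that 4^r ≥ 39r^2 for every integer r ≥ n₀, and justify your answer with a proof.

At r = 4: 256 < 624, so the inequality fails and n₀ ≥ 5. We prove 4^r ≥ 39r^2 for all r ≥ 5.
Base step (r = 5): 4^r = 1024 and 39r^2 = 975, so 1024 ≥ 975.
Inductive step: suppose the statement holds for some p ≥ 5, so 4^p ≥ 39p^2.
Then 4^(p + 1) = 4·(4^p) ≥ 4·(39p^2).
Also, for p ≥ 5 we have 4·(39p^2) ≥ 39(p+1)^2, since 4 ≥ (1 + 1/p)^2 for all p ≥ 5.
Combining, 4^(p + 1) ≥ 39(p+1)^2.
By the principle of mathematical induction, the result holds for all r ≥ 5.
Hence the smallest such n₀ is 5.

n₀ = 5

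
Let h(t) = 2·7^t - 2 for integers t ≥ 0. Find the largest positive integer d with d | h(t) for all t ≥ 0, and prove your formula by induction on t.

d = 12

Computing the first values: h(0) = 0 and h(1) = 12; gcd(0, 12) = 12, so d ≤ 12.
We prove 12 | 2·7^t - 2 for all t ≥ 0 by induction on t.
Base case (t = 0): h(0) = 0 = 12·(0), so 12 | h(0).
Inductive step: suppose the statement holds for some p ≥ 0, i.e. 12 | h(p). Then
h(p+1) = 2·7^(p+1) - 2 = 7·(2·7^p - 2) + 12 = 7·h(p) + 12. The first term is divisible by 12 by the inductive hypothesis, and 12 is divisible by 12. Hence 12 | h(p+1).
Hence, by induction on t, the claim holds for every t ≥ 0.
Therefore the largest such d is 12.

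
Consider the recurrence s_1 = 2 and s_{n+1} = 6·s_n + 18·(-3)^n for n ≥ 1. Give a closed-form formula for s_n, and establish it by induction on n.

s_n = -2(-3)^n - 4·6^(n - 1)

Computing the first terms: s_1 = 2, s_2 = -42, s_3 = -90. This suggests s_n = -2(-3)^n - 4·6^(n - 1).
Base case (n = 1): the formula gives 2 = 2 = s_1.
Inductive step: assume the claim holds for n = m, so s_m = -2(-3)^m - 4·6^(m - 1).
Then s_{m+1} = 6·s_m + 18·(-3)^m = 6·(-2(-3)^m - 4·6^(m - 1)) + 18·(-3)^m = -2(-3)^(m + 1) - 4·6^m = -2(-3)^(m+1) - 4·6^((m+1) - 1),
which is the claimed formula at n = m+1.
By induction, the statement is established for all n ≥ 1.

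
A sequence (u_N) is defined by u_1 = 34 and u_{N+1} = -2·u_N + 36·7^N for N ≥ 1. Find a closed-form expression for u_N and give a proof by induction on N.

u_N = -3(-2)^N + 4·7^N

Computing the first terms: u_1 = 34, u_2 = 184, u_3 = 1396. This suggests u_N = -3(-2)^N + 4·7^N.
Base case (N = 1): the formula gives 34 = 34 = u_1.
For the inductive step, assume it holds for an arbitrary j ≥ 1, so u_j = -3(-2)^j + 4·7^j.
Then u_{j+1} = -2·u_j + 36·7^j = -2·(-3(-2)^j + 4·7^j) + 36·7^j = -3(-2)^(j + 1) + 4·7^(j + 1),
which is the claimed formula at N = j+1.
By induction, the statement is established for all N ≥ 1.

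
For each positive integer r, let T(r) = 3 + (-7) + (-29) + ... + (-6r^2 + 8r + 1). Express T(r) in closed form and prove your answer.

We claim T(r) = -r(2r^2 - r - 4) for all r ≥ 1.
When r = 1: T(1) = 3, and the closed form gives 3. They agree.
Inductive step: assume the claim holds for r = p, so T(p) = p(-2p^2 + p + 4).
Then T(p+1) = T(p) + (-6p^2 - 4p + 3) = (p(-2p^2 + p + 4)) + (-6p^2 - 4p + 3).
Simplifying, T(p+1) = -(p + 1)(2p^2 + 3p - 3) = -(p+1)(2(p+1)^2 - (p+1) - 4),
which is the closed form with r = p+1.
Hence, by induction on r, the claim holds for every r ≥ 1.

T(r) = -r(2r^2 - r - 4)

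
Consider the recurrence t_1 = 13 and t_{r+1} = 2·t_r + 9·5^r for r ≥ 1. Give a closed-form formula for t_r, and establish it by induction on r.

t_r = -2^r + 3·5^r

Computing the first terms: t_1 = 13, t_2 = 71, t_3 = 367. This suggests t_r = -2^r + 3·5^r.
For the base case r = 1: the formula gives 13 = 13 = t_1.
For the inductive step, assume it holds for an arbitrary i ≥ 1, so t_i = -2^i + 3·5^i.
Then t_{i+1} = 2·t_i + 9·5^i = 2·(-2^i + 3·5^i) + 9·5^i = -2^(i + 1) + 3·5^(i + 1),
which is the claimed formula at r = i+1.
By the principle of mathematical induction, the result holds for all r ≥ 1.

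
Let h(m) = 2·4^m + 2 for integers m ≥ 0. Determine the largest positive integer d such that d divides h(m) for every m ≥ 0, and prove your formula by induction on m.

d = 2

Computing the first values: h(0) = 4 and h(1) = 10; gcd(4, 10) = 2, so d ≤ 2.
We prove 2 | 2·4^m + 2 for all m ≥ 0 by induction on m.
When m = 0: h(0) = 4 = 2·(2), so 2 | h(0).
Inductive step: suppose the statement holds for some i ≥ 0, i.e. 2 | h(i). Then
h(i+1) = 2·4^(i+1) + 2 = 4·(2·4^i + 2) - 6 = 4·h(i) - 6. The first term is divisible by 2 by the inductive hypothesis, and -6 is divisible by 2. Hence 2 | h(i+1).
Hence, by induction on m, the claim holds for every m ≥ 0.
Therefore the largest such d is 2.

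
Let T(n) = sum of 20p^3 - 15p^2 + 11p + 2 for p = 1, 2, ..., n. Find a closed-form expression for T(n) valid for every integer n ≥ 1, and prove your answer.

We claim T(n) = n(5n^3 + 5n^2 + 3n + 5) for all n ≥ 1.
Base step (n = 1): T(1) = 18, and the closed form gives 18. They agree.
Suppose the result is true for n = p, so T(p) = p(5p^3 + 5p^2 + 3p + 5).
Then T(p+1) = T(p) + (20p^3 + 45p^2 + 41p + 18) = (p(5p^3 + 5p^2 + 3p + 5)) + (20p^3 + 45p^2 + 41p + 18).
Simplifying, T(p+1) = (p + 1)(5p^3 + 20p^2 + 28p + 18) = (p+1)(5(p+1)^3 + 5(p+1)^2 + 3(p+1) + 5),
which is the closed form with n = p+1.
Hence, by induction on n, the claim holds for every n ≥ 1.

T(n) = n(5n^3 + 5n^2 + 3n + 5)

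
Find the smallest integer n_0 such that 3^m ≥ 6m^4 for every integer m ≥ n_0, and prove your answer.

At m = 10: 59049 < 60000, so the inequality fails and n_0 ≥ 11. We prove 3^m ≥ 6m^4 for all m ≥ 11.
For the base case m = 11: 3^m = 177147 and 6m^4 = 87846, so 177147 ≥ 87846.
Suppose the result is true for m = i, so 3^i ≥ 6i^4.
Then 3^(i + 1) = 3·(3^i) ≥ 3·(6i^4).
Also, for i ≥ 11 we have 3·(6i^4) ≥ 6(i+1)^4, since 3 ≥ (1 + 1/i)^4 for all i ≥ 11.
Combining, 3^(i + 1) ≥ 6(i+1)^4.
Hence, by induction on m, the claim holds for every m ≥ 11.
Hence the smallest such n_0 is 11.

n_0 = 11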